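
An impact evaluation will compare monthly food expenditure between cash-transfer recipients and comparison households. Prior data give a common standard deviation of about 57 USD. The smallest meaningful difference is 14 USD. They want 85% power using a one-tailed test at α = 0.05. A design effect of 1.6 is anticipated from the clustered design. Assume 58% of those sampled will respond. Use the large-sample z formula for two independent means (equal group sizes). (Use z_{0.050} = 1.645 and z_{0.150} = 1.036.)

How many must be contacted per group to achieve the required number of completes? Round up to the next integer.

n = 658 per group

n = (z_α + z_β)² · (σ₁² + σ₂²) / δ²
  = (1.645 + 1.036)² · (2·57² = 6498) / 14²
  = 7.1878 · 6498 / 196
  = 238.30
Design effect: 1.6 × 238.30 = 381.27.
Adjust for 58% response: 381.27 / 0.58 = 657.37.
Round up → n = 658 per group.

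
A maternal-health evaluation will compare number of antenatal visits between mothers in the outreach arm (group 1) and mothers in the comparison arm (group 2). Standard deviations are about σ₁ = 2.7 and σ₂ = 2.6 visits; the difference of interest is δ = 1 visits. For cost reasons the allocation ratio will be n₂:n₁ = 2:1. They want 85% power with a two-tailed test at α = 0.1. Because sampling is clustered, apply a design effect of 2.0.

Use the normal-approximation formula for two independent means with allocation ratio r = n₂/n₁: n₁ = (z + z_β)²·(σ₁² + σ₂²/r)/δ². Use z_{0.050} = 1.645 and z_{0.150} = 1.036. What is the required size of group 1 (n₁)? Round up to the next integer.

n₁ = 154

n₁ = (z_{α/2} + z_β)² · (σ₁² + σ₂²/r) / δ²
   = (1.645 + 1.036)² · (2.7² + 2.6²/2) / 1²
   = 7.1878 · (7.29 + 3.38) / 1
   = 7.1878 · 10.67 / 1
   = 76.69
Design effect: 2.0 × 76.69 = 153.39.
Round up → n₁ = 154; n₂ = r·n₁ = 2 × 154 = 308.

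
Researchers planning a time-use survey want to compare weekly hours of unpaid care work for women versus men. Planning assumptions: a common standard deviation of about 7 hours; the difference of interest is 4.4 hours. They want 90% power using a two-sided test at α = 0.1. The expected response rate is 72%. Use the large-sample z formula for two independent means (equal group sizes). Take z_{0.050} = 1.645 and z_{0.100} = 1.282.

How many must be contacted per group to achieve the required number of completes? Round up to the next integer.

n = (z_{α/2} + z_β)² · (σ₁² + σ₂²) / δ²
  = (1.645 + 1.282)² · (2·7² = 98) / 4.4²
  = 8.5673 · 98 / 19.36
  = 43.37
Adjust for 72% response: 43.37 / 0.72 = 60.23.
Round up → n = 61 per group.

n = 61 per group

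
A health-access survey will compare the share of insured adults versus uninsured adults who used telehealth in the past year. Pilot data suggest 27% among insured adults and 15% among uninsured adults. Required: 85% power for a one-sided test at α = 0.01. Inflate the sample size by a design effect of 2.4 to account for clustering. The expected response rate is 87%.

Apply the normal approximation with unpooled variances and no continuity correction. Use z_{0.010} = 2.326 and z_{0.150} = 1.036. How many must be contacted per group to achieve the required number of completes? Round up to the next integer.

n = 703 per group

n = (z_α + z_β)² · [p₁(1−p₁) + p₂(1−p₂)] / (p₁ − p₂)²
  = (2.326 + 1.036)² · (0.27·0.73 + 0.15·0.85) / (0.12)²
  = (3.362)² · (0.1971 + 0.1275) / 0.0144
  = 11.3030 · 0.3246 / 0.0144
  = 254.79
Design effect: 2.4 × 254.79 = 611.49.
Adjust for 87% response: 611.49 / 0.87 = 702.87.
Round up → n = 703 per group.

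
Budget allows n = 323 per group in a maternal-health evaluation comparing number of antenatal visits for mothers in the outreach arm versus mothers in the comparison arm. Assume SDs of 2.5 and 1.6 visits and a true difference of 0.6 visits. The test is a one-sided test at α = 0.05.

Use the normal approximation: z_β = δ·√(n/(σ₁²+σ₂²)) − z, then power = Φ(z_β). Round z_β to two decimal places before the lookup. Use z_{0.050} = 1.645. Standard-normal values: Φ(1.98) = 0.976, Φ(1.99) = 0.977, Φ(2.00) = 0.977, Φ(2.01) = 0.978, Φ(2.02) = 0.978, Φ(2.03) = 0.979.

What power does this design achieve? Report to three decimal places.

z_β = δ·√(n/(σ₁²+σ₂²)) − z_α
    = 0.6 · √(323/8.81) − 1.645
    = 0.6 · 6.05499 − 1.645
    = 3.6330 − 1.645 = 1.9880 → 1.99
Power = Φ(1.99) = 0.977.

Power ≈ 0.977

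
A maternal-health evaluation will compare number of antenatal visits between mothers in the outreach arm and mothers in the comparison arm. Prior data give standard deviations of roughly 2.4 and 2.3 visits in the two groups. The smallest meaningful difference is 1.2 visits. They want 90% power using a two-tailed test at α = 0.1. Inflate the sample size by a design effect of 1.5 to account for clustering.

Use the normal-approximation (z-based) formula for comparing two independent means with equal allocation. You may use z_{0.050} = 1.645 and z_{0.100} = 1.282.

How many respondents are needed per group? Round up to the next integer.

n = (z_{α/2} + z_β)² · (σ₁² + σ₂²) / δ²
  = (1.645 + 1.282)² · (2.4² + 2.3² = 11.05) / 1.2²
  = 8.5673 · 11.05 / 1.44
  = 65.74
Design effect: 1.5 × 65.74 = 98.61.
Round up → n = 99 per group.

n = 99 per group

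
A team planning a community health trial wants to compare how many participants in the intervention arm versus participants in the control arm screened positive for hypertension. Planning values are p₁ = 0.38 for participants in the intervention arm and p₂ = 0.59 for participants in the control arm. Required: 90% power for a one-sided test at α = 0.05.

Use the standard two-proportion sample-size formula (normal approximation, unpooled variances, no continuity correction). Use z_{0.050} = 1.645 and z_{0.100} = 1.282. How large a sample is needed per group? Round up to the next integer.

n = 93 per group

n = (z_α + z_β)² · [p₁(1−p₁) + p₂(1−p₂)] / (p₁ − p₂)²
  = (1.645 + 1.282)² · (0.38·0.62 + 0.59·0.41) / (-0.21)²
  = (2.927)² · (0.2356 + 0.2419) / 0.0441
  = 8.5673 · 0.4775 / 0.0441
  = 92.76
Round up → n = 93 per group.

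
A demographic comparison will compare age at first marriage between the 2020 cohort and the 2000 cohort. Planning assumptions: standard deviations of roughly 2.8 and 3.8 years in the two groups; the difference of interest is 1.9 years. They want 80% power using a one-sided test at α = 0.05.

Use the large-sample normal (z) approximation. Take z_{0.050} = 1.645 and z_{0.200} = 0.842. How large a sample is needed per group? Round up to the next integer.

n = 39 per group

n = (z_α + z_β)² · (σ₁² + σ₂²) / δ²
  = (1.645 + 0.842)² · (2.8² + 3.8² = 22.28) / 1.9²
  = 6.1852 · 22.28 / 3.61
  = 38.17
Round up → n = 39 per group.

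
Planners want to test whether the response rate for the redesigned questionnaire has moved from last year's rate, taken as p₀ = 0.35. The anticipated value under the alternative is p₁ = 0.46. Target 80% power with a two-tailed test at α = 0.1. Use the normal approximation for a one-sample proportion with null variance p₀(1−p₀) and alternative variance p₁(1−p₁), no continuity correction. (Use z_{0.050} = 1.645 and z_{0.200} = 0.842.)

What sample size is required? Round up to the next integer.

n = 120

n = [z_{α/2}·√(p₀q₀) + z_β·√(p₁q₁)]² / (p₁ − p₀)²
  = [1.645·√(0.35·0.65) + 0.842·√(0.46·0.54)]² / (0.11)²
  = [1.645·0.4770 + 0.842·0.4984]² / 0.0121
  = [1.2043]² / 0.0121
  = 119.86
Round up → n = 120.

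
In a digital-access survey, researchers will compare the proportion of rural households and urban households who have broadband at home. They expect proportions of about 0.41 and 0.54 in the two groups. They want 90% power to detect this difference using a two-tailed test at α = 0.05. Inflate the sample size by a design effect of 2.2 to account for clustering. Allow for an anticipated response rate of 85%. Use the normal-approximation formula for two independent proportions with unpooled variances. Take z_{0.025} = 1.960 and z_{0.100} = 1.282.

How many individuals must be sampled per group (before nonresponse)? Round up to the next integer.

n = (z_{α/2} + z_β)² · [p₁(1−p₁) + p₂(1−p₂)] / (p₁ − p₂)²
  = (1.960 + 1.282)² · (0.41·0.59 + 0.54·0.46) / (-0.13)²
  = (3.242)² · (0.2419 + 0.2484) / 0.0169
  = 10.5106 · 0.4903 / 0.0169
  = 304.93
Design effect: 2.2 × 304.93 = 670.85.
Adjust for 85% response: 670.85 / 0.85 = 789.23.
Round up → n = 790 per group.

n = 790 per group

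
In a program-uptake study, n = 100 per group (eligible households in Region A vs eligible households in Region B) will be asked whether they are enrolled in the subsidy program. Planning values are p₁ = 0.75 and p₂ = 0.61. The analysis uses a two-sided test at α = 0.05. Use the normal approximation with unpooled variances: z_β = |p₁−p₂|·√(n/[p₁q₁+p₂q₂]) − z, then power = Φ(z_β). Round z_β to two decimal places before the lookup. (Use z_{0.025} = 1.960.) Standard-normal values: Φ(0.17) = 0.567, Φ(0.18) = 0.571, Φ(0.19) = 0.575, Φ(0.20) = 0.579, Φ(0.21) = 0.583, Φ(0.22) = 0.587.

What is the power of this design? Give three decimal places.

z_β = |p₁−p₂|·√(n/[p₁q₁+p₂q₂]) − z_{α/2}
    = 0.14 · √(100/0.4254) − 1.960
    = 0.14 · 15.3321 − 1.960
    = 2.1465 − 1.960 = 0.1865 → 0.19
Power = Φ(0.19) = 0.575.

Power ≈ 0.575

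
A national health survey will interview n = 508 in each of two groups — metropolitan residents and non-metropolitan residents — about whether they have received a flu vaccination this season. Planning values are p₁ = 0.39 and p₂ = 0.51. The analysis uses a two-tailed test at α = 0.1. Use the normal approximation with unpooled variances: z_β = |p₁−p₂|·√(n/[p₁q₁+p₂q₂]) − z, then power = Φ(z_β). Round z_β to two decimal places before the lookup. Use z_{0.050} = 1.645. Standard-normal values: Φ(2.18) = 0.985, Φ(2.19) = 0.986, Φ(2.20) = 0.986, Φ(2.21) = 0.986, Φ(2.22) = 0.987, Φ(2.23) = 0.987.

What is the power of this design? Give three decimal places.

z_β = |p₁−p₂|·√(n/[p₁q₁+p₂q₂]) − z_{α/2}
    = 0.12 · √(508/0.4878) − 1.645
    = 0.12 · 32.2709 − 1.645
    = 3.8725 − 1.645 = 2.2275 → 2.23
Power = Φ(2.23) = 0.987.

Power ≈ 0.987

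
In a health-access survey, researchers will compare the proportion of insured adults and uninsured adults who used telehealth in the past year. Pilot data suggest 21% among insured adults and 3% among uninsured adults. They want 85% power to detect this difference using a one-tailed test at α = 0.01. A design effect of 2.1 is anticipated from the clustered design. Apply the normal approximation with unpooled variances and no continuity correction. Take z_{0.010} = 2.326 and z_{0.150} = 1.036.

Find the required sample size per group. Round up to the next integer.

n = (z_α + z_β)² · [p₁(1−p₁) + p₂(1−p₂)] / (p₁ − p₂)²
  = (2.326 + 1.036)² · (0.21·0.79 + 0.03·0.97) / (0.18)²
  = (3.362)² · (0.1659 + 0.0291) / 0.0324
  = 11.3030 · 0.1950 / 0.0324
  = 68.03
Design effect: 2.1 × 68.03 = 142.86.
Round up → n = 143 per group.

n = 143 per group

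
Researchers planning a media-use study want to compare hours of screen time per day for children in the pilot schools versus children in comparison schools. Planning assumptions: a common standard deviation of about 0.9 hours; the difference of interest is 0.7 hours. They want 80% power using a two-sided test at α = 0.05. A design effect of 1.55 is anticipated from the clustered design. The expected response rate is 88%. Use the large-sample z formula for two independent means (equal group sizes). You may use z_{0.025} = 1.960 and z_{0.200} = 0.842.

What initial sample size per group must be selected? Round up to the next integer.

n = (z_{α/2} + z_β)² · (σ₁² + σ₂²) / δ²
  = (1.960 + 0.842)² · (2·0.9² = 1.62) / 0.7²
  = 7.8512 · 1.62 / 0.49
  = 25.96
Design effect: 1.55 × 25.96 = 40.23.
Adjust for 88% response: 40.23 / 0.88 = 45.72.
Round up → n = 46 per group.

n = 46 per group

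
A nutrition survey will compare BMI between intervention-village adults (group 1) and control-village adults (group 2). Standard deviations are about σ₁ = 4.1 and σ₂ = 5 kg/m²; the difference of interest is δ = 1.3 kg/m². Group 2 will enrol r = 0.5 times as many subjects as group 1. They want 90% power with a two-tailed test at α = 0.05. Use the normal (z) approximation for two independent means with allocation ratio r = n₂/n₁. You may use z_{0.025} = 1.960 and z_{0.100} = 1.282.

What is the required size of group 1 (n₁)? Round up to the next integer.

n₁ = (z_{α/2} + z_β)² · (σ₁² + σ₂²/r) / δ²
   = (1.960 + 1.282)² · (4.1² + 5²/0.5) / 1.3²
   = 10.5106 · (16.81 + 50) / 1.69
   = 10.5106 · 66.81 / 1.69
   = 415.51
Round up → n₁ = 416; n₂ = r·n₁ = 0.5 × 416 = 208.

n₁ = 416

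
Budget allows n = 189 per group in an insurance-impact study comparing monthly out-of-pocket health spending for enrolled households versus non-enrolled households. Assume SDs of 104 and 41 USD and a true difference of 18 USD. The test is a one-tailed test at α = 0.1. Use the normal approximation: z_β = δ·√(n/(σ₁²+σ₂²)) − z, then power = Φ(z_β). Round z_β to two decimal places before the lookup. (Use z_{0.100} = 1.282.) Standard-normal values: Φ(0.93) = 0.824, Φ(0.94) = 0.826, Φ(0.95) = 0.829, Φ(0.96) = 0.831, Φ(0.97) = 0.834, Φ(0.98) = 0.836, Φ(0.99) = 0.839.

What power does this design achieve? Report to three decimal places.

Power ≈ 0.824

z_β = δ·√(n/(σ₁²+σ₂²)) − z_α
    = 18 · √(189/12497) − 1.282
    = 18 · 0.12298 − 1.282
    = 2.2136 − 1.282 = 0.9316 → 0.93
Power = Φ(0.93) = 0.824.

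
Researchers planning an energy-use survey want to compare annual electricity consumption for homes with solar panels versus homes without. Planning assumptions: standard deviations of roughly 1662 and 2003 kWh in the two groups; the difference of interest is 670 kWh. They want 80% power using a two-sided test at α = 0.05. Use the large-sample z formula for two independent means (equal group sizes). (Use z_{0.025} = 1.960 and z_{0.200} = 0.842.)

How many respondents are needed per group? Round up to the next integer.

n = (z_{α/2} + z_β)² · (σ₁² + σ₂²) / δ²
  = (1.960 + 0.842)² · (1662² + 2003² = 6774253) / 670²
  = 7.8512 · 6774253 / 448900
  = 118.48
Round up → n = 119 per group.

n = 119 per group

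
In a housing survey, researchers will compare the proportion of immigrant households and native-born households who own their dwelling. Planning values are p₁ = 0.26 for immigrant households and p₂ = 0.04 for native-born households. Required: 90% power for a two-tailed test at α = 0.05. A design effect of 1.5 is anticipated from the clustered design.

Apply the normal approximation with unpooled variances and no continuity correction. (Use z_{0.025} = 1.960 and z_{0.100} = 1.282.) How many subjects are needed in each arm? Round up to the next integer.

n = 76 per group

n = (z_{α/2} + z_β)² · [p₁(1−p₁) + p₂(1−p₂)] / (p₁ − p₂)²
  = (1.960 + 1.282)² · (0.26·0.74 + 0.04·0.96) / (0.22)²
  = (3.242)² · (0.1924 + 0.0384) / 0.0484
  = 10.5106 · 0.2308 / 0.0484
  = 50.12
Design effect: 1.5 × 50.12 = 75.18.
Round up → n = 76 per group.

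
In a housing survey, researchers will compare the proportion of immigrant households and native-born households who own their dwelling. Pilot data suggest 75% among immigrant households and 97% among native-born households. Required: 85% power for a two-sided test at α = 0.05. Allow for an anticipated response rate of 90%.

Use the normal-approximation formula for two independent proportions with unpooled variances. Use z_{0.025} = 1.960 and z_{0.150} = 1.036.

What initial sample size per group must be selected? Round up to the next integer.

n = (z_{α/2} + z_β)² · [p₁(1−p₁) + p₂(1−p₂)] / (p₁ − p₂)²
  = (1.960 + 1.036)² · (0.75·0.25 + 0.97·0.03) / (-0.22)²
  = (2.996)² · (0.1875 + 0.0291) / 0.0484
  = 8.9760 · 0.2166 / 0.0484
  = 40.17
Adjust for 90% response: 40.17 / 0.90 = 44.63.
Round up → n = 45 per group.

n = 45 per group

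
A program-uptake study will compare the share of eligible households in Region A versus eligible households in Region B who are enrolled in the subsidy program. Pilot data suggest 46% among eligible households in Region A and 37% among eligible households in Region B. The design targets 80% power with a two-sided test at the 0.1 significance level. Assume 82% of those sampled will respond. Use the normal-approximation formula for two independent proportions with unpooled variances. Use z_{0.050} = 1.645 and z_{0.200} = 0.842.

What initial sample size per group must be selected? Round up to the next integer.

n = 449 per group

n = (z_{α/2} + z_β)² · [p₁(1−p₁) + p₂(1−p₂)] / (p₁ − p₂)²
  = (1.645 + 0.842)² · (0.46·0.54 + 0.37·0.63) / (0.09)²
  = (2.487)² · (0.2484 + 0.2331) / 0.0081
  = 6.1852 · 0.4815 / 0.0081
  = 367.67
Adjust for 82% response: 367.67 / 0.82 = 448.38.
Round up → n = 449 per group.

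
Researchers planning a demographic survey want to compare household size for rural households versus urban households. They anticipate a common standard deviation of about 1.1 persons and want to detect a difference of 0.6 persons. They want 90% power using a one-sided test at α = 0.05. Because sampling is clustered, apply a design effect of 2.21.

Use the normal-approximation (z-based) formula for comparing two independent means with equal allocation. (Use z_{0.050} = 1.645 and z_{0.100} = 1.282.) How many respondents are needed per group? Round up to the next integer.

n = 128 per group

n = (z_α + z_β)² · (σ₁² + σ₂²) / δ²
  = (1.645 + 1.282)² · (2·1.1² = 2.42) / 0.6²
  = 8.5673 · 2.42 / 0.36
  = 57.59
Design effect: 2.21 × 57.59 = 127.28.
Round up → n = 128 per group.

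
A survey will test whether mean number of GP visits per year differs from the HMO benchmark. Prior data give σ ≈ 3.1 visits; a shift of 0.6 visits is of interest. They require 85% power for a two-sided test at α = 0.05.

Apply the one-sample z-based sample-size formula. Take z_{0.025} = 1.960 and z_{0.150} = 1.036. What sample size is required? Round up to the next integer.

n = 240

n = (z_{α/2} + z_β)² · σ² / δ²
  = (1.960 + 1.036)² · 3.1² / 0.6²
  = 8.9760 · 9.61 / 0.36
  = 239.61
Round up → n = 240.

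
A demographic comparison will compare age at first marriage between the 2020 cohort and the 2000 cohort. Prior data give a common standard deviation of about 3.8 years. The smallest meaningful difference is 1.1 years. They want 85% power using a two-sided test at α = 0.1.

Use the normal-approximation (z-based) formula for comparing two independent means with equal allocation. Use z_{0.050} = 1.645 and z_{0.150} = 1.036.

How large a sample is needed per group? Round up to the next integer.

n = (z_{α/2} + z_β)² · (σ₁² + σ₂²) / δ²
  = (1.645 + 1.036)² · (2·3.8² = 28.88) / 1.1²
  = 7.1878 · 28.88 / 1.21
  = 171.56
Round up → n = 172 per group.

n = 172 per group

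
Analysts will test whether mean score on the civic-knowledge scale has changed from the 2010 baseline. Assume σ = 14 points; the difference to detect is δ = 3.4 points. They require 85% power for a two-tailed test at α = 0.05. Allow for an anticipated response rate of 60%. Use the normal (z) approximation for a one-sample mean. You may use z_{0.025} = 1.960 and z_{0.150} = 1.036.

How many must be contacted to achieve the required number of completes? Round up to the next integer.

n = 254

n = (z_{α/2} + z_β)² · σ² / δ²
  = (1.960 + 1.036)² · 14² / 3.4²
  = 8.9760 · 196 / 11.56
  = 152.19
Adjust for 60% response: 152.19 / 0.60 = 253.65.
Round up → n = 254.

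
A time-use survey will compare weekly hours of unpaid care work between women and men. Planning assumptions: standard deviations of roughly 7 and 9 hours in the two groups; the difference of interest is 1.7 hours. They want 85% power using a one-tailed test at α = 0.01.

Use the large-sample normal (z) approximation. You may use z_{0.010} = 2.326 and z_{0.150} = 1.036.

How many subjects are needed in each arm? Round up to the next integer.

n = 509 per group

n = (z_α + z_β)² · (σ₁² + σ₂²) / δ²
  = (2.326 + 1.036)² · (7² + 9² = 130) / 1.7²
  = 11.3030 · 130 / 2.89
  = 508.44
Round up → n = 509 per group.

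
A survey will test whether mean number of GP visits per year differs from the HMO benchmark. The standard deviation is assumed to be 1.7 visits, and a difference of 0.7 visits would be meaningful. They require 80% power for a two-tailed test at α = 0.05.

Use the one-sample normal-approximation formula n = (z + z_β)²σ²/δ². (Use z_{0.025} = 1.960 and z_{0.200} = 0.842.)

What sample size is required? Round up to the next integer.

n = (z_{α/2} + z_β)² · σ² / δ²
  = (1.960 + 0.842)² · 1.7² / 0.7²
  = 7.8512 · 2.89 / 0.49
  = 46.31
Round up → n = 47.

n = 47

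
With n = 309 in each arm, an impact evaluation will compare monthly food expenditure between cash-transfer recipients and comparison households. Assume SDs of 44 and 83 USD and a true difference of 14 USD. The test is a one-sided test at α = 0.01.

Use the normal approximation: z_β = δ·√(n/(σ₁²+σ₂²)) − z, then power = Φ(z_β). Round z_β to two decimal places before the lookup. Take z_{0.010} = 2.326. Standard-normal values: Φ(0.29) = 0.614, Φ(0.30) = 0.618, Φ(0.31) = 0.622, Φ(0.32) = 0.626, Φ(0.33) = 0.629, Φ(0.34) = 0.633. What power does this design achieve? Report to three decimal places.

Power ≈ 0.614

z_β = δ·√(n/(σ₁²+σ₂²)) − z_α
    = 14 · √(309/8825) − 2.326
    = 14 · 0.18712 − 2.326
    = 2.6197 − 2.326 = 0.2937 → 0.29
Power = Φ(0.29) = 0.614.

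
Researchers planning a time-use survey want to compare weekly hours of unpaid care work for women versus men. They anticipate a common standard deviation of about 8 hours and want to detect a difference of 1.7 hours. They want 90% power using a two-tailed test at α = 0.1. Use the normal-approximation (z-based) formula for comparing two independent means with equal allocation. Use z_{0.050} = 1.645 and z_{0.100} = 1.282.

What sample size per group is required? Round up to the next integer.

n = (z_{α/2} + z_β)² · (σ₁² + σ₂²) / δ²
  = (1.645 + 1.282)² · (2·8² = 128) / 1.7²
  = 8.5673 · 128 / 2.89
  = 379.45
Round up → n = 380 per group.

n = 380 per group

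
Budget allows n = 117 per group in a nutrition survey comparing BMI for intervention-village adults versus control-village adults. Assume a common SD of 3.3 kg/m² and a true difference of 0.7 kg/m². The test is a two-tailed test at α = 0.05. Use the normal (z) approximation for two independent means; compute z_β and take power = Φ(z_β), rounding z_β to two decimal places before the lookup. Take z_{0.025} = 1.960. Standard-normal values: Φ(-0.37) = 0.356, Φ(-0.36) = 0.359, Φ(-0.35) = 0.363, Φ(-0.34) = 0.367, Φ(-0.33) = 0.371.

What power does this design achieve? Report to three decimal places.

z_β = δ·√(n/(σ₁²+σ₂²)) − z_{α/2}
    = 0.7 · √(117/21.78) − 1.960
    = 0.7 · 2.31774 − 1.960
    = 1.6224 − 1.960 = -0.3376 → -0.34
Power = Φ(-0.34) = 0.367.

Power ≈ 0.367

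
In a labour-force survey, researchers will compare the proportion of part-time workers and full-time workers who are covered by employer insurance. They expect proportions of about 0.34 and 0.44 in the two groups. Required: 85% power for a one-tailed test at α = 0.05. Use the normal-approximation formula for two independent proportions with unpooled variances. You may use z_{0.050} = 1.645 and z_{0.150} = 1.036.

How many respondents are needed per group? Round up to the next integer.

n = 339 per group

n = (z_α + z_β)² · [p₁(1−p₁) + p₂(1−p₂)] / (p₁ − p₂)²
  = (1.645 + 1.036)² · (0.34·0.66 + 0.44·0.56) / (-0.10)²
  = (2.681)² · (0.2244 + 0.2464) / 0.0100
  = 7.1878 · 0.4708 / 0.0100
  = 338.40
Round up → n = 339 per group.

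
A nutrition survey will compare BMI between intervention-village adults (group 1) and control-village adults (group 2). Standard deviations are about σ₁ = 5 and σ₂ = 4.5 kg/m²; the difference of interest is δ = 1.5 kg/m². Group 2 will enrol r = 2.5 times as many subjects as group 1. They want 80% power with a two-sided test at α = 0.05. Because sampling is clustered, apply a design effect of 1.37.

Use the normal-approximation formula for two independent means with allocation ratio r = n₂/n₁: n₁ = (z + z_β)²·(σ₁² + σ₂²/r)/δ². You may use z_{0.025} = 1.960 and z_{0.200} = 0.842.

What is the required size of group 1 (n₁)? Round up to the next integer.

n₁ = 159

n₁ = (z_{α/2} + z_β)² · (σ₁² + σ₂²/r) / δ²
   = (1.960 + 0.842)² · (5² + 4.5²/2.5) / 1.5²
   = 7.8512 · (25 + 8.1) / 2.25
   = 7.8512 · 33.1 / 2.25
   = 115.50
Design effect: 1.37 × 115.50 = 158.23.
Round up → n₁ = 159; n₂ = r·n₁ = 2.5 × 159 = 398.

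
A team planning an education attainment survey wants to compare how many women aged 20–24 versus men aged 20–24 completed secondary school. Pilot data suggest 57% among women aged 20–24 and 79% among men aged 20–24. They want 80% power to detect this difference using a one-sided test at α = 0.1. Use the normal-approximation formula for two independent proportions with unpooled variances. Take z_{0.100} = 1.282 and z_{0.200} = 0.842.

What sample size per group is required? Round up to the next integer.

n = (z_α + z_β)² · [p₁(1−p₁) + p₂(1−p₂)] / (p₁ − p₂)²
  = (1.282 + 0.842)² · (0.57·0.43 + 0.79·0.21) / (-0.22)²
  = (2.124)² · (0.2451 + 0.1659) / 0.0484
  = 4.5114 · 0.4110 / 0.0484
  = 38.31
Round up → n = 39 per group.

n = 39 per group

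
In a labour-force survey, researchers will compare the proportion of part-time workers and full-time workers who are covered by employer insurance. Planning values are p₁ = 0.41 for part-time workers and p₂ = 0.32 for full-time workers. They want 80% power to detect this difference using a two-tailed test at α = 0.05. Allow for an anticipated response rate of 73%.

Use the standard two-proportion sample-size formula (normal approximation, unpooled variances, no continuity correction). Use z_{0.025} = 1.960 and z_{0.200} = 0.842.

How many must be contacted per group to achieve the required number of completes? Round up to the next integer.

n = 611 per group

n = (z_{α/2} + z_β)² · [p₁(1−p₁) + p₂(1−p₂)] / (p₁ − p₂)²
  = (1.960 + 0.842)² · (0.41·0.59 + 0.32·0.68) / (0.09)²
  = (2.802)² · (0.2419 + 0.2176) / 0.0081
  = 7.8512 · 0.4595 / 0.0081
  = 445.39
Adjust for 73% response: 445.39 / 0.73 = 610.12.
Round up → n = 611 per group.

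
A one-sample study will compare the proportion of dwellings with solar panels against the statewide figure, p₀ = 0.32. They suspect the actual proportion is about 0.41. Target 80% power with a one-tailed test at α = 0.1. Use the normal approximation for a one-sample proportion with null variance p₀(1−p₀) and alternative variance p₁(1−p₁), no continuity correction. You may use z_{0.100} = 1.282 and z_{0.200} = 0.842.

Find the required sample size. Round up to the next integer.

n = 127

n = [z_α·√(p₀q₀) + z_β·√(p₁q₁)]² / (p₁ − p₀)²
  = [1.282·√(0.32·0.68) + 0.842·√(0.41·0.59)]² / (0.09)²
  = [1.282·0.4665 + 0.842·0.4918]² / 0.0081
  = [1.0121]² / 0.0081
  = 126.47
Round up → n = 127.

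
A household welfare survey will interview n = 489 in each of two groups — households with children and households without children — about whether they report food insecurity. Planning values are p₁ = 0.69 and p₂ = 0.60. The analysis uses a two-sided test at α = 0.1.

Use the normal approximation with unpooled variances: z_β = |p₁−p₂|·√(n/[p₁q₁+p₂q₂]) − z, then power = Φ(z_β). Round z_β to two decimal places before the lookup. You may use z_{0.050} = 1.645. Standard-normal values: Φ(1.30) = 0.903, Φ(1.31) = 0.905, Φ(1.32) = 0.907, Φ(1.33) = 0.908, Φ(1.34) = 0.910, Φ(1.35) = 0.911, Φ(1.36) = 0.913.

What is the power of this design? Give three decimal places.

Power ≈ 0.905

z_β = |p₁−p₂|·√(n/[p₁q₁+p₂q₂]) − z_{α/2}
    = 0.09 · √(489/0.4539) − 1.645
    = 0.09 · 32.8227 − 1.645
    = 2.9540 − 1.645 = 1.3090 → 1.31
Power = Φ(1.31) = 0.905.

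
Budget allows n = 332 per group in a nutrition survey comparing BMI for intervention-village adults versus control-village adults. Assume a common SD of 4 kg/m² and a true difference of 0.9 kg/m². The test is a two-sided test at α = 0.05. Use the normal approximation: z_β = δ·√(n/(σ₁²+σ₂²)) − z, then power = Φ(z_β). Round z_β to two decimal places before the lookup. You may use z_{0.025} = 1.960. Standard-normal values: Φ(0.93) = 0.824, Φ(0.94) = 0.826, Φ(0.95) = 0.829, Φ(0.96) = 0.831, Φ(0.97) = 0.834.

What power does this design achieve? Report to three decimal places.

z_β = δ·√(n/(σ₁²+σ₂²)) − z_{α/2}
    = 0.9 · √(332/32) − 1.960
    = 0.9 · 3.22102 − 1.960
    = 2.8989 − 1.960 = 0.9389 → 0.94
Power = Φ(0.94) = 0.826.

Power ≈ 0.826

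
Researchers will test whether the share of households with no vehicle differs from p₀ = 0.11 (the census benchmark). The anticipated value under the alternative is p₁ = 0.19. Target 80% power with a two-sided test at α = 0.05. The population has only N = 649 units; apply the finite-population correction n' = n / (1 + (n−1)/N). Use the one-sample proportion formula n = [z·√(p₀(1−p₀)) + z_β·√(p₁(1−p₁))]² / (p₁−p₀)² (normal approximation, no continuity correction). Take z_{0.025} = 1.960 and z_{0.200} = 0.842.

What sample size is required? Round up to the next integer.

n = 115

n = [z_{α/2}·√(p₀q₀) + z_β·√(p₁q₁)]² / (p₁ − p₀)²
  = [1.960·√(0.11·0.89) + 0.842·√(0.19·0.81)]² / (0.08)²
  = [1.960·0.3129 + 0.842·0.3923]² / 0.0064
  = [0.9436]² / 0.0064
  = 139.12
Finite-population correction (N = 649): 139.12 / (1 + (139.12 − 1)/649) = 114.71.
Round up → n = 115.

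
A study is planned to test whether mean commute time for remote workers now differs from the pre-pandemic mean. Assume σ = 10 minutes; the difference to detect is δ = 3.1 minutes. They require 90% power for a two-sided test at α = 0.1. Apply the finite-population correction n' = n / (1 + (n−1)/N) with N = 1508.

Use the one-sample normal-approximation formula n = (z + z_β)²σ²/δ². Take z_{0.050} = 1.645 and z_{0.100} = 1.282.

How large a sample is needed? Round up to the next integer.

n = (z_{α/2} + z_β)² · σ² / δ²
  = (1.645 + 1.282)² · 10² / 3.1²
  = 8.5673 · 100 / 9.61
  = 89.15
Finite-population correction (N = 1508): 89.15 / (1 + (89.15 − 1)/1508) = 84.23.
Round up → n = 85.

n = 85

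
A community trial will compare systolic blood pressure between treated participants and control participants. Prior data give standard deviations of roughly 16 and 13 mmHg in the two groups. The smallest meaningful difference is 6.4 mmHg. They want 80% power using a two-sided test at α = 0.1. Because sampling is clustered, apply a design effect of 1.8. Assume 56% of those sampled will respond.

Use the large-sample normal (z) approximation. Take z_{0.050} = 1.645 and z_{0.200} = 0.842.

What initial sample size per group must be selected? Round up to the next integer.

n = 207 per group

n = (z_{α/2} + z_β)² · (σ₁² + σ₂²) / δ²
  = (1.645 + 0.842)² · (16² + 13² = 425) / 6.4²
  = 6.1852 · 425 / 40.96
  = 64.18
Design effect: 1.8 × 64.18 = 115.52.
Adjust for 56% response: 115.52 / 0.56 = 206.28.
Round up → n = 207 per group.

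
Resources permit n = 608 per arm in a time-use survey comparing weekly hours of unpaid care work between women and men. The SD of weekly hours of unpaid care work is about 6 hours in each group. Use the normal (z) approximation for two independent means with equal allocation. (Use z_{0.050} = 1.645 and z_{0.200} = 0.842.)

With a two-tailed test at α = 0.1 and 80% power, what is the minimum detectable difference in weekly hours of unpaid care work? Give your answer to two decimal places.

Minimum detectable difference ≈ 0.86 hours

δ = (z_{α/2} + z_β) · √((σ₁²+σ₂²)/n)
  = (1.645 + 0.842) · √(72/608)
  = 2.487 · √0.11842
  = 2.487 · 0.3441
  = 0.8558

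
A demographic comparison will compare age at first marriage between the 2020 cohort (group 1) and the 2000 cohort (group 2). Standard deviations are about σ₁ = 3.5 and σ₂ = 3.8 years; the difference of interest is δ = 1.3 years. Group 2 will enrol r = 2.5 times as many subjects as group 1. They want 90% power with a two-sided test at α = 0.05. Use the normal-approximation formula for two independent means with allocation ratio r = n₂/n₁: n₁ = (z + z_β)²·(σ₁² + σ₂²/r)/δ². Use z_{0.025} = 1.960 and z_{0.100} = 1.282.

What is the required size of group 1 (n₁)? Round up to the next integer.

n₁ = (z_{α/2} + z_β)² · (σ₁² + σ₂²/r) / δ²
   = (1.960 + 1.282)² · (3.5² + 3.8²/2.5) / 1.3²
   = 10.5106 · (12.25 + 5.776) / 1.69
   = 10.5106 · 18.026 / 1.69
   = 112.11
Round up → n₁ = 113; n₂ = r·n₁ = 2.5 × 113 = 283.

n₁ = 113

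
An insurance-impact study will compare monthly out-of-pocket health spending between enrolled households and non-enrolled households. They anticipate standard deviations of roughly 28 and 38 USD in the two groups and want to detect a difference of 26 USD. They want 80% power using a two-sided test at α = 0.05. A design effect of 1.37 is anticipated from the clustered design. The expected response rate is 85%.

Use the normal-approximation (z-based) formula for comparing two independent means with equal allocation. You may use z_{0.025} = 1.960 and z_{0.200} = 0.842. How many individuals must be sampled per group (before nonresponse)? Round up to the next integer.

n = (z_{α/2} + z_β)² · (σ₁² + σ₂²) / δ²
  = (1.960 + 0.842)² · (28² + 38² = 2228) / 26²
  = 7.8512 · 2228 / 676
  = 25.88
Design effect: 1.37 × 25.88 = 35.45.
Adjust for 85% response: 35.45 / 0.85 = 41.71.
Round up → n = 42 per group.

n = 42 per group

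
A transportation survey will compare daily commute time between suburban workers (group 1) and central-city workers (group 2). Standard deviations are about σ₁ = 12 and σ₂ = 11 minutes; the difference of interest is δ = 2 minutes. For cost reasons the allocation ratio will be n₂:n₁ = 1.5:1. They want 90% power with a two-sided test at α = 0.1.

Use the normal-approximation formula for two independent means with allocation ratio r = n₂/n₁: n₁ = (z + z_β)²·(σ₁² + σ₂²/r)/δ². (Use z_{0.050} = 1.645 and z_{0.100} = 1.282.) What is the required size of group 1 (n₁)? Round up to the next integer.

n₁ = (z_{α/2} + z_β)² · (σ₁² + σ₂²/r) / δ²
   = (1.645 + 1.282)² · (12² + 11²/1.5) / 2²
   = 8.5673 · (144 + 80.6667) / 4
   = 8.5673 · 224.6667 / 4
   = 481.20
Round up → n₁ = 482; n₂ = r·n₁ = 1.5 × 482 = 723.

n₁ = 482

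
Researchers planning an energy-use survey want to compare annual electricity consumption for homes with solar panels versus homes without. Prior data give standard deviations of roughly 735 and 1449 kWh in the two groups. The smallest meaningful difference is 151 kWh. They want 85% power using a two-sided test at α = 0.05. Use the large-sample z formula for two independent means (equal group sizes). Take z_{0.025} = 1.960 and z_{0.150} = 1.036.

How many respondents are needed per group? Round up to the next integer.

n = 1040 per group

n = (z_{α/2} + z_β)² · (σ₁² + σ₂²) / δ²
  = (1.960 + 1.036)² · (735² + 1449² = 2639826) / 151²
  = 8.9760 · 2639826 / 22801
  = 1039.21
Round up → n = 1040 per group.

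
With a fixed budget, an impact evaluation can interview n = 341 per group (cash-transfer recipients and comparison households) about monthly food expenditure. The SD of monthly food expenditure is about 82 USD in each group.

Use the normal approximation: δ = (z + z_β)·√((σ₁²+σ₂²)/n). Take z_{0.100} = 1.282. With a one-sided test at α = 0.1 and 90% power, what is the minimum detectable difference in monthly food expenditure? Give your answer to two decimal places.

δ = (z_α + z_β) · √((σ₁²+σ₂²)/n)
  = (1.282 + 1.282) · √(13448/341)
  = 2.564 · √39.437
  = 2.564 · 6.2799
  = 16.1016

Minimum detectable difference ≈ 16.10 USD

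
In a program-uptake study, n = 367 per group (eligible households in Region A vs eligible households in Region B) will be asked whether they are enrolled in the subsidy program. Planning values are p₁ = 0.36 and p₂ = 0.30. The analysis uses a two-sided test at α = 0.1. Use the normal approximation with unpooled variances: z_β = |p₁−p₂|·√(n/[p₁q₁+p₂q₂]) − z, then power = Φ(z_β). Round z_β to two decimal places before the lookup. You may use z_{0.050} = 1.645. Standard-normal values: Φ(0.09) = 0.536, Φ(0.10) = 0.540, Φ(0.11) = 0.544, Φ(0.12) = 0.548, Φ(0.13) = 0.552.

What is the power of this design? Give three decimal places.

Power ≈ 0.536

z_β = |p₁−p₂|·√(n/[p₁q₁+p₂q₂]) − z_{α/2}
    = 0.06 · √(367/0.4404) − 1.645
    = 0.06 · 28.8675 − 1.645
    = 1.7321 − 1.645 = 0.0871 → 0.09
Power = Φ(0.09) = 0.536.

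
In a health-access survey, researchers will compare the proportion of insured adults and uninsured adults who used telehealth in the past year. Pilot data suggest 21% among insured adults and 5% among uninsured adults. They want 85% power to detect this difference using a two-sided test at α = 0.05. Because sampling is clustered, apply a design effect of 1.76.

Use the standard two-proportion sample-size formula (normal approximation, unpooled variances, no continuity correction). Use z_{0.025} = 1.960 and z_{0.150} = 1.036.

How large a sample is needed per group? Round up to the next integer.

n = 132 per group

n = (z_{α/2} + z_β)² · [p₁(1−p₁) + p₂(1−p₂)] / (p₁ − p₂)²
  = (1.960 + 1.036)² · (0.21·0.79 + 0.05·0.95) / (0.16)²
  = (2.996)² · (0.1659 + 0.0475) / 0.0256
  = 8.9760 · 0.2134 / 0.0256
  = 74.82
Design effect: 1.76 × 74.82 = 131.69.
Round up → n = 132 per group.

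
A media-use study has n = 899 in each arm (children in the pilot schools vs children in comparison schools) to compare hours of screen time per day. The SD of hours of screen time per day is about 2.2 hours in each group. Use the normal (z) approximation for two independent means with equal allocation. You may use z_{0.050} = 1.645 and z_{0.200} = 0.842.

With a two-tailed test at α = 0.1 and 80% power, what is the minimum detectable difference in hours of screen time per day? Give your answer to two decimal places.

Minimum detectable difference ≈ 0.26 hours

δ = (z_{α/2} + z_β) · √((σ₁²+σ₂²)/n)
  = (1.645 + 0.842) · √(9.68/899)
  = 2.487 · √0.01077
  = 2.487 · 0.1038
  = 0.2581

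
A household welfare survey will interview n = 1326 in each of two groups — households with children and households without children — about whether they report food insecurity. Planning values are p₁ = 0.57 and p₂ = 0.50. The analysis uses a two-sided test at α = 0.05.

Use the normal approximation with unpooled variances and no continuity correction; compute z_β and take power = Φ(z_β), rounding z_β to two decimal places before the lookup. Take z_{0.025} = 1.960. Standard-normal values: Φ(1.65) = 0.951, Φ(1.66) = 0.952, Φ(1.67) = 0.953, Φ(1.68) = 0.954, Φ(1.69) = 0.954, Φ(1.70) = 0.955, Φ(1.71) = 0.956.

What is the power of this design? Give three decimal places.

z_β = |p₁−p₂|·√(n/[p₁q₁+p₂q₂]) − z_{α/2}
    = 0.07 · √(1326/0.4951) − 1.960
    = 0.07 · 51.7518 − 1.960
    = 3.6226 − 1.960 = 1.6626 → 1.66
Power = Φ(1.66) = 0.952.

Power ≈ 0.952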